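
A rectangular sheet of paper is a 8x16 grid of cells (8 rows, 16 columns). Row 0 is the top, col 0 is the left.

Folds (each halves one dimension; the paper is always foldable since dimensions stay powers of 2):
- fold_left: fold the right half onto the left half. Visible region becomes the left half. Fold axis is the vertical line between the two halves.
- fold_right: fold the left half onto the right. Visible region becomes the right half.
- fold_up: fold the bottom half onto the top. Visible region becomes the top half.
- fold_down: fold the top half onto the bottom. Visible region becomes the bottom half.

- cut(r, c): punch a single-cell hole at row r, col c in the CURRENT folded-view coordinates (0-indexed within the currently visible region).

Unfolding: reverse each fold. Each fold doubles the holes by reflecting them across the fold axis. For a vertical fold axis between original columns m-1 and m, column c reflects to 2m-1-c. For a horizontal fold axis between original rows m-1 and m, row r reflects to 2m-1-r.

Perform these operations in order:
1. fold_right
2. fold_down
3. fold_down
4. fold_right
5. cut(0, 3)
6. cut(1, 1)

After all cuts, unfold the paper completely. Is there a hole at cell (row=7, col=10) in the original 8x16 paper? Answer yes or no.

Op 1 fold_right: fold axis v@8; visible region now rows[0,8) x cols[8,16) = 8x8
Op 2 fold_down: fold axis h@4; visible region now rows[4,8) x cols[8,16) = 4x8
Op 3 fold_down: fold axis h@6; visible region now rows[6,8) x cols[8,16) = 2x8
Op 4 fold_right: fold axis v@12; visible region now rows[6,8) x cols[12,16) = 2x4
Op 5 cut(0, 3): punch at orig (6,15); cuts so far [(6, 15)]; region rows[6,8) x cols[12,16) = 2x4
Op 6 cut(1, 1): punch at orig (7,13); cuts so far [(6, 15), (7, 13)]; region rows[6,8) x cols[12,16) = 2x4
Unfold 1 (reflect across v@12): 4 holes -> [(6, 8), (6, 15), (7, 10), (7, 13)]
Unfold 2 (reflect across h@6): 8 holes -> [(4, 10), (4, 13), (5, 8), (5, 15), (6, 8), (6, 15), (7, 10), (7, 13)]
Unfold 3 (reflect across h@4): 16 holes -> [(0, 10), (0, 13), (1, 8), (1, 15), (2, 8), (2, 15), (3, 10), (3, 13), (4, 10), (4, 13), (5, 8), (5, 15), (6, 8), (6, 15), (7, 10), (7, 13)]
Unfold 4 (reflect across v@8): 32 holes -> [(0, 2), (0, 5), (0, 10), (0, 13), (1, 0), (1, 7), (1, 8), (1, 15), (2, 0), (2, 7), (2, 8), (2, 15), (3, 2), (3, 5), (3, 10), (3, 13), (4, 2), (4, 5), (4, 10), (4, 13), (5, 0), (5, 7), (5, 8), (5, 15), (6, 0), (6, 7), (6, 8), (6, 15), (7, 2), (7, 5), (7, 10), (7, 13)]
Holes: [(0, 2), (0, 5), (0, 10), (0, 13), (1, 0), (1, 7), (1, 8), (1, 15), (2, 0), (2, 7), (2, 8), (2, 15), (3, 2), (3, 5), (3, 10), (3, 13), (4, 2), (4, 5), (4, 10), (4, 13), (5, 0), (5, 7), (5, 8), (5, 15), (6, 0), (6, 7), (6, 8), (6, 15), (7, 2), (7, 5), (7, 10), (7, 13)]

Answer: yes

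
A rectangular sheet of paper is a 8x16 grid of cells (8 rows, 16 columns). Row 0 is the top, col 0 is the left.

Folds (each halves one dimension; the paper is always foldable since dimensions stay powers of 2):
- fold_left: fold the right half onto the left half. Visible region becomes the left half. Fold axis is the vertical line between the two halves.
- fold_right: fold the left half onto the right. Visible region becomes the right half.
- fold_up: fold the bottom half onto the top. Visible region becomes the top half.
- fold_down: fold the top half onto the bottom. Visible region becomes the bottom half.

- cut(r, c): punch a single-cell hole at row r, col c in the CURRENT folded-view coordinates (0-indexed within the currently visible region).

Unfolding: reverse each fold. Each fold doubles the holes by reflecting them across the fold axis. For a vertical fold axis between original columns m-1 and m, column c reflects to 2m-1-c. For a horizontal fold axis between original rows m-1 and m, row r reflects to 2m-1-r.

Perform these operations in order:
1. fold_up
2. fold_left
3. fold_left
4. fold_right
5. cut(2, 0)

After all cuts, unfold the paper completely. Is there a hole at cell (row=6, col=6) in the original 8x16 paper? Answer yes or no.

Op 1 fold_up: fold axis h@4; visible region now rows[0,4) x cols[0,16) = 4x16
Op 2 fold_left: fold axis v@8; visible region now rows[0,4) x cols[0,8) = 4x8
Op 3 fold_left: fold axis v@4; visible region now rows[0,4) x cols[0,4) = 4x4
Op 4 fold_right: fold axis v@2; visible region now rows[0,4) x cols[2,4) = 4x2
Op 5 cut(2, 0): punch at orig (2,2); cuts so far [(2, 2)]; region rows[0,4) x cols[2,4) = 4x2
Unfold 1 (reflect across v@2): 2 holes -> [(2, 1), (2, 2)]
Unfold 2 (reflect across v@4): 4 holes -> [(2, 1), (2, 2), (2, 5), (2, 6)]
Unfold 3 (reflect across v@8): 8 holes -> [(2, 1), (2, 2), (2, 5), (2, 6), (2, 9), (2, 10), (2, 13), (2, 14)]
Unfold 4 (reflect across h@4): 16 holes -> [(2, 1), (2, 2), (2, 5), (2, 6), (2, 9), (2, 10), (2, 13), (2, 14), (5, 1), (5, 2), (5, 5), (5, 6), (5, 9), (5, 10), (5, 13), (5, 14)]
Holes: [(2, 1), (2, 2), (2, 5), (2, 6), (2, 9), (2, 10), (2, 13), (2, 14), (5, 1), (5, 2), (5, 5), (5, 6), (5, 9), (5, 10), (5, 13), (5, 14)]

Answer: no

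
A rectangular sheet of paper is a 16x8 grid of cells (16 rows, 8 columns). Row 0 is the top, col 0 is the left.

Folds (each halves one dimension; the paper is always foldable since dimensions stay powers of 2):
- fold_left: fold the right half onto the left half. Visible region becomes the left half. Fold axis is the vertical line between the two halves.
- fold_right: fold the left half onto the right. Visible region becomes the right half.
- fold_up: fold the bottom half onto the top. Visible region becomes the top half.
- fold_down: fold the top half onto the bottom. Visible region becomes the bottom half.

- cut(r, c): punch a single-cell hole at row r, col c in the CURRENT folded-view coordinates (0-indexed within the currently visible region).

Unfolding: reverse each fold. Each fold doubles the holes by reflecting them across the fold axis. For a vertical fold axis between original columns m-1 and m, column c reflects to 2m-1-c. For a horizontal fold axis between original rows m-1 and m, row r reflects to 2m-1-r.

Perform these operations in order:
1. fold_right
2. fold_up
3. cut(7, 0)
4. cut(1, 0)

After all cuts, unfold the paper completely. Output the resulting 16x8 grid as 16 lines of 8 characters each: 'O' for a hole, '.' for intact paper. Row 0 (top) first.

Answer: ........
...OO...
........
........
........
........
........
...OO...
...OO...
........
........
........
........
........
...OO...
........

Derivation:
Op 1 fold_right: fold axis v@4; visible region now rows[0,16) x cols[4,8) = 16x4
Op 2 fold_up: fold axis h@8; visible region now rows[0,8) x cols[4,8) = 8x4
Op 3 cut(7, 0): punch at orig (7,4); cuts so far [(7, 4)]; region rows[0,8) x cols[4,8) = 8x4
Op 4 cut(1, 0): punch at orig (1,4); cuts so far [(1, 4), (7, 4)]; region rows[0,8) x cols[4,8) = 8x4
Unfold 1 (reflect across h@8): 4 holes -> [(1, 4), (7, 4), (8, 4), (14, 4)]
Unfold 2 (reflect across v@4): 8 holes -> [(1, 3), (1, 4), (7, 3), (7, 4), (8, 3), (8, 4), (14, 3), (14, 4)]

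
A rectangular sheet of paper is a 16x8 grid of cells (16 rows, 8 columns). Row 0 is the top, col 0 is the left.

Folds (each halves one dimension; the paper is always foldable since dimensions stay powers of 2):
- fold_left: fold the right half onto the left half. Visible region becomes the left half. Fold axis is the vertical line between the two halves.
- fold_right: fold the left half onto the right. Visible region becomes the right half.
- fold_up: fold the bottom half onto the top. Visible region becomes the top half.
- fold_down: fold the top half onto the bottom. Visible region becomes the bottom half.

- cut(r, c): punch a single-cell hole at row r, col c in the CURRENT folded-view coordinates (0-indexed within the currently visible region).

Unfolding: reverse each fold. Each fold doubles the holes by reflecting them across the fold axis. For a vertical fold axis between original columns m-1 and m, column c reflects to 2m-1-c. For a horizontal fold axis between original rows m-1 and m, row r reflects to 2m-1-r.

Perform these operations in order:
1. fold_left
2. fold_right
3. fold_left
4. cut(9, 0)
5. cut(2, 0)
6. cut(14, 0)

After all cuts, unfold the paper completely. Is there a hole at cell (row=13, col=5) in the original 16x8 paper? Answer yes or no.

Op 1 fold_left: fold axis v@4; visible region now rows[0,16) x cols[0,4) = 16x4
Op 2 fold_right: fold axis v@2; visible region now rows[0,16) x cols[2,4) = 16x2
Op 3 fold_left: fold axis v@3; visible region now rows[0,16) x cols[2,3) = 16x1
Op 4 cut(9, 0): punch at orig (9,2); cuts so far [(9, 2)]; region rows[0,16) x cols[2,3) = 16x1
Op 5 cut(2, 0): punch at orig (2,2); cuts so far [(2, 2), (9, 2)]; region rows[0,16) x cols[2,3) = 16x1
Op 6 cut(14, 0): punch at orig (14,2); cuts so far [(2, 2), (9, 2), (14, 2)]; region rows[0,16) x cols[2,3) = 16x1
Unfold 1 (reflect across v@3): 6 holes -> [(2, 2), (2, 3), (9, 2), (9, 3), (14, 2), (14, 3)]
Unfold 2 (reflect across v@2): 12 holes -> [(2, 0), (2, 1), (2, 2), (2, 3), (9, 0), (9, 1), (9, 2), (9, 3), (14, 0), (14, 1), (14, 2), (14, 3)]
Unfold 3 (reflect across v@4): 24 holes -> [(2, 0), (2, 1), (2, 2), (2, 3), (2, 4), (2, 5), (2, 6), (2, 7), (9, 0), (9, 1), (9, 2), (9, 3), (9, 4), (9, 5), (9, 6), (9, 7), (14, 0), (14, 1), (14, 2), (14, 3), (14, 4), (14, 5), (14, 6), (14, 7)]
Holes: [(2, 0), (2, 1), (2, 2), (2, 3), (2, 4), (2, 5), (2, 6), (2, 7), (9, 0), (9, 1), (9, 2), (9, 3), (9, 4), (9, 5), (9, 6), (9, 7), (14, 0), (14, 1), (14, 2), (14, 3), (14, 4), (14, 5), (14, 6), (14, 7)]

Answer: no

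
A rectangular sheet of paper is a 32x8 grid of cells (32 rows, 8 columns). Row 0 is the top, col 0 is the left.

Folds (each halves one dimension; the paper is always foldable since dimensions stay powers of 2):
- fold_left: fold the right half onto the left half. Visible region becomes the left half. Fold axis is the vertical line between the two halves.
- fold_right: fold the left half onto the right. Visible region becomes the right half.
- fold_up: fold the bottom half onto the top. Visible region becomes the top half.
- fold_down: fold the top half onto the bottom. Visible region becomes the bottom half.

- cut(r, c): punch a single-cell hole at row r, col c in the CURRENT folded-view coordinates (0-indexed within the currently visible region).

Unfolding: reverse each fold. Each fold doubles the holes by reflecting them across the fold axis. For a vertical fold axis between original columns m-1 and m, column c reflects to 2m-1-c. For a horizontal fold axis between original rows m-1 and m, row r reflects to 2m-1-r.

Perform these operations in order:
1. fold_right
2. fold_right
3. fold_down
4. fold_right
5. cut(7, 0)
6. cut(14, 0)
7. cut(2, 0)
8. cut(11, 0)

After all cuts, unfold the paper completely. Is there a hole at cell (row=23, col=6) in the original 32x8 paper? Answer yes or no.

Answer: yes

Derivation:
Op 1 fold_right: fold axis v@4; visible region now rows[0,32) x cols[4,8) = 32x4
Op 2 fold_right: fold axis v@6; visible region now rows[0,32) x cols[6,8) = 32x2
Op 3 fold_down: fold axis h@16; visible region now rows[16,32) x cols[6,8) = 16x2
Op 4 fold_right: fold axis v@7; visible region now rows[16,32) x cols[7,8) = 16x1
Op 5 cut(7, 0): punch at orig (23,7); cuts so far [(23, 7)]; region rows[16,32) x cols[7,8) = 16x1
Op 6 cut(14, 0): punch at orig (30,7); cuts so far [(23, 7), (30, 7)]; region rows[16,32) x cols[7,8) = 16x1
Op 7 cut(2, 0): punch at orig (18,7); cuts so far [(18, 7), (23, 7), (30, 7)]; region rows[16,32) x cols[7,8) = 16x1
Op 8 cut(11, 0): punch at orig (27,7); cuts so far [(18, 7), (23, 7), (27, 7), (30, 7)]; region rows[16,32) x cols[7,8) = 16x1
Unfold 1 (reflect across v@7): 8 holes -> [(18, 6), (18, 7), (23, 6), (23, 7), (27, 6), (27, 7), (30, 6), (30, 7)]
Unfold 2 (reflect across h@16): 16 holes -> [(1, 6), (1, 7), (4, 6), (4, 7), (8, 6), (8, 7), (13, 6), (13, 7), (18, 6), (18, 7), (23, 6), (23, 7), (27, 6), (27, 7), (30, 6), (30, 7)]
Unfold 3 (reflect across v@6): 32 holes -> [(1, 4), (1, 5), (1, 6), (1, 7), (4, 4), (4, 5), (4, 6), (4, 7), (8, 4), (8, 5), (8, 6), (8, 7), (13, 4), (13, 5), (13, 6), (13, 7), (18, 4), (18, 5), (18, 6), (18, 7), (23, 4), (23, 5), (23, 6), (23, 7), (27, 4), (27, 5), (27, 6), (27, 7), (30, 4), (30, 5), (30, 6), (30, 7)]
Unfold 4 (reflect across v@4): 64 holes -> [(1, 0), (1, 1), (1, 2), (1, 3), (1, 4), (1, 5), (1, 6), (1, 7), (4, 0), (4, 1), (4, 2), (4, 3), (4, 4), (4, 5), (4, 6), (4, 7), (8, 0), (8, 1), (8, 2), (8, 3), (8, 4), (8, 5), (8, 6), (8, 7), (13, 0), (13, 1), (13, 2), (13, 3), (13, 4), (13, 5), (13, 6), (13, 7), (18, 0), (18, 1), (18, 2), (18, 3), (18, 4), (18, 5), (18, 6), (18, 7), (23, 0), (23, 1), (23, 2), (23, 3), (23, 4), (23, 5), (23, 6), (23, 7), (27, 0), (27, 1), (27, 2), (27, 3), (27, 4), (27, 5), (27, 6), (27, 7), (30, 0), (30, 1), (30, 2), (30, 3), (30, 4), (30, 5), (30, 6), (30, 7)]
Holes: [(1, 0), (1, 1), (1, 2), (1, 3), (1, 4), (1, 5), (1, 6), (1, 7), (4, 0), (4, 1), (4, 2), (4, 3), (4, 4), (4, 5), (4, 6), (4, 7), (8, 0), (8, 1), (8, 2), (8, 3), (8, 4), (8, 5), (8, 6), (8, 7), (13, 0), (13, 1), (13, 2), (13, 3), (13, 4), (13, 5), (13, 6), (13, 7), (18, 0), (18, 1), (18, 2), (18, 3), (18, 4), (18, 5), (18, 6), (18, 7), (23, 0), (23, 1), (23, 2), (23, 3), (23, 4), (23, 5), (23, 6), (23, 7), (27, 0), (27, 1), (27, 2), (27, 3), (27, 4), (27, 5), (27, 6), (27, 7), (30, 0), (30, 1), (30, 2), (30, 3), (30, 4), (30, 5), (30, 6), (30, 7)]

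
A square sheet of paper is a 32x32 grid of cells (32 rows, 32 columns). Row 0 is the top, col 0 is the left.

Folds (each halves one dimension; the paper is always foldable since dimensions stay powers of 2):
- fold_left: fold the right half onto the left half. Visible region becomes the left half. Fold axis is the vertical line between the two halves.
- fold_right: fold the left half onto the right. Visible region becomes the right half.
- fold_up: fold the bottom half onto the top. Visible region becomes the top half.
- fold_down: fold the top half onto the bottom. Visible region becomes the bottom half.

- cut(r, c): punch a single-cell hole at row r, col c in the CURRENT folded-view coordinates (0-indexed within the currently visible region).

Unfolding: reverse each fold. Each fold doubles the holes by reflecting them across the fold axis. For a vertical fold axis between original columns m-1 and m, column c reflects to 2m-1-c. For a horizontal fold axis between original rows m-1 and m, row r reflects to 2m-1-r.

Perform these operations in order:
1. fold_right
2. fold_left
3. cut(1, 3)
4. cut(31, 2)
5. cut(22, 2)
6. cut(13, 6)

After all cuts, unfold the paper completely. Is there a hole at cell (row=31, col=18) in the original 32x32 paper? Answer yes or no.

Op 1 fold_right: fold axis v@16; visible region now rows[0,32) x cols[16,32) = 32x16
Op 2 fold_left: fold axis v@24; visible region now rows[0,32) x cols[16,24) = 32x8
Op 3 cut(1, 3): punch at orig (1,19); cuts so far [(1, 19)]; region rows[0,32) x cols[16,24) = 32x8
Op 4 cut(31, 2): punch at orig (31,18); cuts so far [(1, 19), (31, 18)]; region rows[0,32) x cols[16,24) = 32x8
Op 5 cut(22, 2): punch at orig (22,18); cuts so far [(1, 19), (22, 18), (31, 18)]; region rows[0,32) x cols[16,24) = 32x8
Op 6 cut(13, 6): punch at orig (13,22); cuts so far [(1, 19), (13, 22), (22, 18), (31, 18)]; region rows[0,32) x cols[16,24) = 32x8
Unfold 1 (reflect across v@24): 8 holes -> [(1, 19), (1, 28), (13, 22), (13, 25), (22, 18), (22, 29), (31, 18), (31, 29)]
Unfold 2 (reflect across v@16): 16 holes -> [(1, 3), (1, 12), (1, 19), (1, 28), (13, 6), (13, 9), (13, 22), (13, 25), (22, 2), (22, 13), (22, 18), (22, 29), (31, 2), (31, 13), (31, 18), (31, 29)]
Holes: [(1, 3), (1, 12), (1, 19), (1, 28), (13, 6), (13, 9), (13, 22), (13, 25), (22, 2), (22, 13), (22, 18), (22, 29), (31, 2), (31, 13), (31, 18), (31, 29)]

Answer: yes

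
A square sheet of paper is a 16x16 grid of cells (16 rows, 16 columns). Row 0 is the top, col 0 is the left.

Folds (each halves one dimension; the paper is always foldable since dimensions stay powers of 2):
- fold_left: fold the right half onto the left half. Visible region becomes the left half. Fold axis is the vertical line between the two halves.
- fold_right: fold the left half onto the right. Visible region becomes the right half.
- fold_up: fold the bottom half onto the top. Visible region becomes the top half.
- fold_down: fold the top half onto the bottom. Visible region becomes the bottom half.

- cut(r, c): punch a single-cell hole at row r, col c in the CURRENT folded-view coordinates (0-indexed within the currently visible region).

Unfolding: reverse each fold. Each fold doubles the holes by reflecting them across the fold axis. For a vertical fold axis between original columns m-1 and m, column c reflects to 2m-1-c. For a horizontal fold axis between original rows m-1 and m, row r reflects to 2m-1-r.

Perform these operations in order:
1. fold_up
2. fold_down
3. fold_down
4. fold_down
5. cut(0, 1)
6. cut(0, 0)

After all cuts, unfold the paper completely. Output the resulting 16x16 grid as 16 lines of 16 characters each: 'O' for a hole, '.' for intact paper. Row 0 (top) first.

Op 1 fold_up: fold axis h@8; visible region now rows[0,8) x cols[0,16) = 8x16
Op 2 fold_down: fold axis h@4; visible region now rows[4,8) x cols[0,16) = 4x16
Op 3 fold_down: fold axis h@6; visible region now rows[6,8) x cols[0,16) = 2x16
Op 4 fold_down: fold axis h@7; visible region now rows[7,8) x cols[0,16) = 1x16
Op 5 cut(0, 1): punch at orig (7,1); cuts so far [(7, 1)]; region rows[7,8) x cols[0,16) = 1x16
Op 6 cut(0, 0): punch at orig (7,0); cuts so far [(7, 0), (7, 1)]; region rows[7,8) x cols[0,16) = 1x16
Unfold 1 (reflect across h@7): 4 holes -> [(6, 0), (6, 1), (7, 0), (7, 1)]
Unfold 2 (reflect across h@6): 8 holes -> [(4, 0), (4, 1), (5, 0), (5, 1), (6, 0), (6, 1), (7, 0), (7, 1)]
Unfold 3 (reflect across h@4): 16 holes -> [(0, 0), (0, 1), (1, 0), (1, 1), (2, 0), (2, 1), (3, 0), (3, 1), (4, 0), (4, 1), (5, 0), (5, 1), (6, 0), (6, 1), (7, 0), (7, 1)]
Unfold 4 (reflect across h@8): 32 holes -> [(0, 0), (0, 1), (1, 0), (1, 1), (2, 0), (2, 1), (3, 0), (3, 1), (4, 0), (4, 1), (5, 0), (5, 1), (6, 0), (6, 1), (7, 0), (7, 1), (8, 0), (8, 1), (9, 0), (9, 1), (10, 0), (10, 1), (11, 0), (11, 1), (12, 0), (12, 1), (13, 0), (13, 1), (14, 0), (14, 1), (15, 0), (15, 1)]

Answer: OO..............
OO..............
OO..............
OO..............
OO..............
OO..............
OO..............
OO..............
OO..............
OO..............
OO..............
OO..............
OO..............
OO..............
OO..............
OO..............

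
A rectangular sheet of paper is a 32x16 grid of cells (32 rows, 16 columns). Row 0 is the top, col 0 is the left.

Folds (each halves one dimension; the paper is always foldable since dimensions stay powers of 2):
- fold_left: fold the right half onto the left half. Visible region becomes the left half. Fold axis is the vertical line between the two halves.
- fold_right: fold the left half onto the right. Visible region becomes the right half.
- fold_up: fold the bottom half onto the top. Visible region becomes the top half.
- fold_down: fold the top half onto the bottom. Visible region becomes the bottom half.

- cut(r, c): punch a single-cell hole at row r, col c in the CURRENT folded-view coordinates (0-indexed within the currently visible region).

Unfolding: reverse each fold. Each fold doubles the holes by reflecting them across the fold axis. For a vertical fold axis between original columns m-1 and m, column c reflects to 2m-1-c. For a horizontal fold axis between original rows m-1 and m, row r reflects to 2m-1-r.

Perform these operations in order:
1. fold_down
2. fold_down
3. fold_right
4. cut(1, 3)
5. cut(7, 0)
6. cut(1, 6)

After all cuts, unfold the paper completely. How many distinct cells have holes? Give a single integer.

Answer: 24

Derivation:
Op 1 fold_down: fold axis h@16; visible region now rows[16,32) x cols[0,16) = 16x16
Op 2 fold_down: fold axis h@24; visible region now rows[24,32) x cols[0,16) = 8x16
Op 3 fold_right: fold axis v@8; visible region now rows[24,32) x cols[8,16) = 8x8
Op 4 cut(1, 3): punch at orig (25,11); cuts so far [(25, 11)]; region rows[24,32) x cols[8,16) = 8x8
Op 5 cut(7, 0): punch at orig (31,8); cuts so far [(25, 11), (31, 8)]; region rows[24,32) x cols[8,16) = 8x8
Op 6 cut(1, 6): punch at orig (25,14); cuts so far [(25, 11), (25, 14), (31, 8)]; region rows[24,32) x cols[8,16) = 8x8
Unfold 1 (reflect across v@8): 6 holes -> [(25, 1), (25, 4), (25, 11), (25, 14), (31, 7), (31, 8)]
Unfold 2 (reflect across h@24): 12 holes -> [(16, 7), (16, 8), (22, 1), (22, 4), (22, 11), (22, 14), (25, 1), (25, 4), (25, 11), (25, 14), (31, 7), (31, 8)]
Unfold 3 (reflect across h@16): 24 holes -> [(0, 7), (0, 8), (6, 1), (6, 4), (6, 11), (6, 14), (9, 1), (9, 4), (9, 11), (9, 14), (15, 7), (15, 8), (16, 7), (16, 8), (22, 1), (22, 4), (22, 11), (22, 14), (25, 1), (25, 4), (25, 11), (25, 14), (31, 7), (31, 8)]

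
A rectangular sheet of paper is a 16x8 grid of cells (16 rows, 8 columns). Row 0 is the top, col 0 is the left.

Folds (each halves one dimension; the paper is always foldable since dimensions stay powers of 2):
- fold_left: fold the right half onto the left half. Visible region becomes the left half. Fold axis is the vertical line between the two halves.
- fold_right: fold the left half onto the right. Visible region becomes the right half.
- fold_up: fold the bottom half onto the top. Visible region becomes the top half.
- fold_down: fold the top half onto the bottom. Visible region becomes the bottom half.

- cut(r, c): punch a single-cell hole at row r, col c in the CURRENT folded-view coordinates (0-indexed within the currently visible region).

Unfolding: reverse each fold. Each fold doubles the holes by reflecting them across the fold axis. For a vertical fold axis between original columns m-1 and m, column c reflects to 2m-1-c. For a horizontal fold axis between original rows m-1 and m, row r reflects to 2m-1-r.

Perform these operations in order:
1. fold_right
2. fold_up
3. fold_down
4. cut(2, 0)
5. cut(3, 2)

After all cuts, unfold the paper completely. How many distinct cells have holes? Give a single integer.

Answer: 16

Derivation:
Op 1 fold_right: fold axis v@4; visible region now rows[0,16) x cols[4,8) = 16x4
Op 2 fold_up: fold axis h@8; visible region now rows[0,8) x cols[4,8) = 8x4
Op 3 fold_down: fold axis h@4; visible region now rows[4,8) x cols[4,8) = 4x4
Op 4 cut(2, 0): punch at orig (6,4); cuts so far [(6, 4)]; region rows[4,8) x cols[4,8) = 4x4
Op 5 cut(3, 2): punch at orig (7,6); cuts so far [(6, 4), (7, 6)]; region rows[4,8) x cols[4,8) = 4x4
Unfold 1 (reflect across h@4): 4 holes -> [(0, 6), (1, 4), (6, 4), (7, 6)]
Unfold 2 (reflect across h@8): 8 holes -> [(0, 6), (1, 4), (6, 4), (7, 6), (8, 6), (9, 4), (14, 4), (15, 6)]
Unfold 3 (reflect across v@4): 16 holes -> [(0, 1), (0, 6), (1, 3), (1, 4), (6, 3), (6, 4), (7, 1), (7, 6), (8, 1), (8, 6), (9, 3), (9, 4), (14, 3), (14, 4), (15, 1), (15, 6)]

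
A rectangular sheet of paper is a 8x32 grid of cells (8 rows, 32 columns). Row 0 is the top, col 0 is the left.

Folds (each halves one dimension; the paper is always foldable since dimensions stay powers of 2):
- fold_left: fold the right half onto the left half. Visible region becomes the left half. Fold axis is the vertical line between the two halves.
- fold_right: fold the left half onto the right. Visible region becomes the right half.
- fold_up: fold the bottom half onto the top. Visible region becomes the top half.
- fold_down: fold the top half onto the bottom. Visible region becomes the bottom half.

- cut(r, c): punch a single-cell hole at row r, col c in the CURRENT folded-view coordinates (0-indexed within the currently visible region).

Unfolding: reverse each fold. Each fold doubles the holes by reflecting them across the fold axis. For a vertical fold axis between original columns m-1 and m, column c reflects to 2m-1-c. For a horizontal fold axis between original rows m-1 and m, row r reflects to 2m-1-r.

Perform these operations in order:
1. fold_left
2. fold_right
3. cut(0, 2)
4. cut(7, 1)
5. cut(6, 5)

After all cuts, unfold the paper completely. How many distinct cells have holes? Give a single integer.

Op 1 fold_left: fold axis v@16; visible region now rows[0,8) x cols[0,16) = 8x16
Op 2 fold_right: fold axis v@8; visible region now rows[0,8) x cols[8,16) = 8x8
Op 3 cut(0, 2): punch at orig (0,10); cuts so far [(0, 10)]; region rows[0,8) x cols[8,16) = 8x8
Op 4 cut(7, 1): punch at orig (7,9); cuts so far [(0, 10), (7, 9)]; region rows[0,8) x cols[8,16) = 8x8
Op 5 cut(6, 5): punch at orig (6,13); cuts so far [(0, 10), (6, 13), (7, 9)]; region rows[0,8) x cols[8,16) = 8x8
Unfold 1 (reflect across v@8): 6 holes -> [(0, 5), (0, 10), (6, 2), (6, 13), (7, 6), (7, 9)]
Unfold 2 (reflect across v@16): 12 holes -> [(0, 5), (0, 10), (0, 21), (0, 26), (6, 2), (6, 13), (6, 18), (6, 29), (7, 6), (7, 9), (7, 22), (7, 25)]

Answer: 12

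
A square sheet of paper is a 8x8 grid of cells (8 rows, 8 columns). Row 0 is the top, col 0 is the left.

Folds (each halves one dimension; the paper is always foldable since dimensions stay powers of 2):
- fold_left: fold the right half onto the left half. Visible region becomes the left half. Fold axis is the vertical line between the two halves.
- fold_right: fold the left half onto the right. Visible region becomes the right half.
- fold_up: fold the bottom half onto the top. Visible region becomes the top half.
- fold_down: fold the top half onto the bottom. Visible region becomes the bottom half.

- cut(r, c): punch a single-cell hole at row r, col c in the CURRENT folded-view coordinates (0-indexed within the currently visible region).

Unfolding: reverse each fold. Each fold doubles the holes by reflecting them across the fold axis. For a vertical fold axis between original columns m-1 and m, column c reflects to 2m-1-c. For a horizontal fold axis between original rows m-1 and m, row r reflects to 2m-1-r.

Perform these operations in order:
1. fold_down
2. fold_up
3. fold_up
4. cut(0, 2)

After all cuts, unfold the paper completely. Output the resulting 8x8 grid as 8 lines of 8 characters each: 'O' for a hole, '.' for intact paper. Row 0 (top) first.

Op 1 fold_down: fold axis h@4; visible region now rows[4,8) x cols[0,8) = 4x8
Op 2 fold_up: fold axis h@6; visible region now rows[4,6) x cols[0,8) = 2x8
Op 3 fold_up: fold axis h@5; visible region now rows[4,5) x cols[0,8) = 1x8
Op 4 cut(0, 2): punch at orig (4,2); cuts so far [(4, 2)]; region rows[4,5) x cols[0,8) = 1x8
Unfold 1 (reflect across h@5): 2 holes -> [(4, 2), (5, 2)]
Unfold 2 (reflect across h@6): 4 holes -> [(4, 2), (5, 2), (6, 2), (7, 2)]
Unfold 3 (reflect across h@4): 8 holes -> [(0, 2), (1, 2), (2, 2), (3, 2), (4, 2), (5, 2), (6, 2), (7, 2)]

Answer: ..O.....
..O.....
..O.....
..O.....
..O.....
..O.....
..O.....
..O.....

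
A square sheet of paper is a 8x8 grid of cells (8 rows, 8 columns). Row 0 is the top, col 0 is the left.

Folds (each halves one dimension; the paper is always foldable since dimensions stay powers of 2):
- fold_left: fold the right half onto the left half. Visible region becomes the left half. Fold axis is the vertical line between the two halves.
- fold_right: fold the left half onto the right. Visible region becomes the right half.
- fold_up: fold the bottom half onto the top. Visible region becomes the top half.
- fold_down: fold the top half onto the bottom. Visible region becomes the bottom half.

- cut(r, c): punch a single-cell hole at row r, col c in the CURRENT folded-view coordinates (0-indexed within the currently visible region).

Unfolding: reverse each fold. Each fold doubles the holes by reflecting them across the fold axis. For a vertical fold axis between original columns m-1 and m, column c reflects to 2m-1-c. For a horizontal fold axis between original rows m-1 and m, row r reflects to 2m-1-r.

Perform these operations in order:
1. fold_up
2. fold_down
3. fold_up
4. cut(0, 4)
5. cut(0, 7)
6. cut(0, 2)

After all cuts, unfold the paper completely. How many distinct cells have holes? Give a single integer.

Answer: 24

Derivation:
Op 1 fold_up: fold axis h@4; visible region now rows[0,4) x cols[0,8) = 4x8
Op 2 fold_down: fold axis h@2; visible region now rows[2,4) x cols[0,8) = 2x8
Op 3 fold_up: fold axis h@3; visible region now rows[2,3) x cols[0,8) = 1x8
Op 4 cut(0, 4): punch at orig (2,4); cuts so far [(2, 4)]; region rows[2,3) x cols[0,8) = 1x8
Op 5 cut(0, 7): punch at orig (2,7); cuts so far [(2, 4), (2, 7)]; region rows[2,3) x cols[0,8) = 1x8
Op 6 cut(0, 2): punch at orig (2,2); cuts so far [(2, 2), (2, 4), (2, 7)]; region rows[2,3) x cols[0,8) = 1x8
Unfold 1 (reflect across h@3): 6 holes -> [(2, 2), (2, 4), (2, 7), (3, 2), (3, 4), (3, 7)]
Unfold 2 (reflect across h@2): 12 holes -> [(0, 2), (0, 4), (0, 7), (1, 2), (1, 4), (1, 7), (2, 2), (2, 4), (2, 7), (3, 2), (3, 4), (3, 7)]
Unfold 3 (reflect across h@4): 24 holes -> [(0, 2), (0, 4), (0, 7), (1, 2), (1, 4), (1, 7), (2, 2), (2, 4), (2, 7), (3, 2), (3, 4), (3, 7), (4, 2), (4, 4), (4, 7), (5, 2), (5, 4), (5, 7), (6, 2), (6, 4), (6, 7), (7, 2), (7, 4), (7, 7)]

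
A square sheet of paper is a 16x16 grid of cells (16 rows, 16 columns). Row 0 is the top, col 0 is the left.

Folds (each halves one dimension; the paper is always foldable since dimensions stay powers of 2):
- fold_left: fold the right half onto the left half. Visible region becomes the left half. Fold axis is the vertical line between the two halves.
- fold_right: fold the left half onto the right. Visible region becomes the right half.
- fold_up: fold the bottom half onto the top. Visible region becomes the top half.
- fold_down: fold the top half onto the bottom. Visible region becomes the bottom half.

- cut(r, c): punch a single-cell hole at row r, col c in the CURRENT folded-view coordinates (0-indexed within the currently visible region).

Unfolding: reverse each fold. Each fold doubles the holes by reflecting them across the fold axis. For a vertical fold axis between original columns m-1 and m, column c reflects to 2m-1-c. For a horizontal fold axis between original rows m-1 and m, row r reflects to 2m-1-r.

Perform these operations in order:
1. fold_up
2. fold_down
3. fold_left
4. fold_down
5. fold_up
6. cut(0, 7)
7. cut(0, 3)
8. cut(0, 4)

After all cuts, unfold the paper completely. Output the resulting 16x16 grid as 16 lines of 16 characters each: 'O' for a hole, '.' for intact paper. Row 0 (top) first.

Op 1 fold_up: fold axis h@8; visible region now rows[0,8) x cols[0,16) = 8x16
Op 2 fold_down: fold axis h@4; visible region now rows[4,8) x cols[0,16) = 4x16
Op 3 fold_left: fold axis v@8; visible region now rows[4,8) x cols[0,8) = 4x8
Op 4 fold_down: fold axis h@6; visible region now rows[6,8) x cols[0,8) = 2x8
Op 5 fold_up: fold axis h@7; visible region now rows[6,7) x cols[0,8) = 1x8
Op 6 cut(0, 7): punch at orig (6,7); cuts so far [(6, 7)]; region rows[6,7) x cols[0,8) = 1x8
Op 7 cut(0, 3): punch at orig (6,3); cuts so far [(6, 3), (6, 7)]; region rows[6,7) x cols[0,8) = 1x8
Op 8 cut(0, 4): punch at orig (6,4); cuts so far [(6, 3), (6, 4), (6, 7)]; region rows[6,7) x cols[0,8) = 1x8
Unfold 1 (reflect across h@7): 6 holes -> [(6, 3), (6, 4), (6, 7), (7, 3), (7, 4), (7, 7)]
Unfold 2 (reflect across h@6): 12 holes -> [(4, 3), (4, 4), (4, 7), (5, 3), (5, 4), (5, 7), (6, 3), (6, 4), (6, 7), (7, 3), (7, 4), (7, 7)]
Unfold 3 (reflect across v@8): 24 holes -> [(4, 3), (4, 4), (4, 7), (4, 8), (4, 11), (4, 12), (5, 3), (5, 4), (5, 7), (5, 8), (5, 11), (5, 12), (6, 3), (6, 4), (6, 7), (6, 8), (6, 11), (6, 12), (7, 3), (7, 4), (7, 7), (7, 8), (7, 11), (7, 12)]
Unfold 4 (reflect across h@4): 48 holes -> [(0, 3), (0, 4), (0, 7), (0, 8), (0, 11), (0, 12), (1, 3), (1, 4), (1, 7), (1, 8), (1, 11), (1, 12), (2, 3), (2, 4), (2, 7), (2, 8), (2, 11), (2, 12), (3, 3), (3, 4), (3, 7), (3, 8), (3, 11), (3, 12), (4, 3), (4, 4), (4, 7), (4, 8), (4, 11), (4, 12), (5, 3), (5, 4), (5, 7), (5, 8), (5, 11), (5, 12), (6, 3), (6, 4), (6, 7), (6, 8), (6, 11), (6, 12), (7, 3), (7, 4), (7, 7), (7, 8), (7, 11), (7, 12)]
Unfold 5 (reflect across h@8): 96 holes -> [(0, 3), (0, 4), (0, 7), (0, 8), (0, 11), (0, 12), (1, 3), (1, 4), (1, 7), (1, 8), (1, 11), (1, 12), (2, 3), (2, 4), (2, 7), (2, 8), (2, 11), (2, 12), (3, 3), (3, 4), (3, 7), (3, 8), (3, 11), (3, 12), (4, 3), (4, 4), (4, 7), (4, 8), (4, 11), (4, 12), (5, 3), (5, 4), (5, 7), (5, 8), (5, 11), (5, 12), (6, 3), (6, 4), (6, 7), (6, 8), (6, 11), (6, 12), (7, 3), (7, 4), (7, 7), (7, 8), (7, 11), (7, 12), (8, 3), (8, 4), (8, 7), (8, 8), (8, 11), (8, 12), (9, 3), (9, 4), (9, 7), (9, 8), (9, 11), (9, 12), (10, 3), (10, 4), (10, 7), (10, 8), (10, 11), (10, 12), (11, 3), (11, 4), (11, 7), (11, 8), (11, 11), (11, 12), (12, 3), (12, 4), (12, 7), (12, 8), (12, 11), (12, 12), (13, 3), (13, 4), (13, 7), (13, 8), (13, 11), (13, 12), (14, 3), (14, 4), (14, 7), (14, 8), (14, 11), (14, 12), (15, 3), (15, 4), (15, 7), (15, 8), (15, 11), (15, 12)]

Answer: ...OO..OO..OO...
...OO..OO..OO...
...OO..OO..OO...
...OO..OO..OO...
...OO..OO..OO...
...OO..OO..OO...
...OO..OO..OO...
...OO..OO..OO...
...OO..OO..OO...
...OO..OO..OO...
...OO..OO..OO...
...OO..OO..OO...
...OO..OO..OO...
...OO..OO..OO...
...OO..OO..OO...
...OO..OO..OO...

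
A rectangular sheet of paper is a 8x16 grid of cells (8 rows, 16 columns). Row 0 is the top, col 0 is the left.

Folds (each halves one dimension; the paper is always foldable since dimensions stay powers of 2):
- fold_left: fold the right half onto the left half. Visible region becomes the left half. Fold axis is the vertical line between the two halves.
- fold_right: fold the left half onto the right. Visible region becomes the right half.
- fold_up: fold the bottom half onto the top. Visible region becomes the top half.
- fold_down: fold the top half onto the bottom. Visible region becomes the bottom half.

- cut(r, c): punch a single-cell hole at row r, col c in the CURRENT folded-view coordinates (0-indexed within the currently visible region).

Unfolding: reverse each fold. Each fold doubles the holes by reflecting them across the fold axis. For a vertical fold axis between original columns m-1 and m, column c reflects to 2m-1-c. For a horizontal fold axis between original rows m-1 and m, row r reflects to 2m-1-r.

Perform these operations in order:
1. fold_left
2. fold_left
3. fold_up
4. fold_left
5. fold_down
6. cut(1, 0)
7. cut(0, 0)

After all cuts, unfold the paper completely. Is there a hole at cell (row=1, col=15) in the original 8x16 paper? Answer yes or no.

Answer: yes

Derivation:
Op 1 fold_left: fold axis v@8; visible region now rows[0,8) x cols[0,8) = 8x8
Op 2 fold_left: fold axis v@4; visible region now rows[0,8) x cols[0,4) = 8x4
Op 3 fold_up: fold axis h@4; visible region now rows[0,4) x cols[0,4) = 4x4
Op 4 fold_left: fold axis v@2; visible region now rows[0,4) x cols[0,2) = 4x2
Op 5 fold_down: fold axis h@2; visible region now rows[2,4) x cols[0,2) = 2x2
Op 6 cut(1, 0): punch at orig (3,0); cuts so far [(3, 0)]; region rows[2,4) x cols[0,2) = 2x2
Op 7 cut(0, 0): punch at orig (2,0); cuts so far [(2, 0), (3, 0)]; region rows[2,4) x cols[0,2) = 2x2
Unfold 1 (reflect across h@2): 4 holes -> [(0, 0), (1, 0), (2, 0), (3, 0)]
Unfold 2 (reflect across v@2): 8 holes -> [(0, 0), (0, 3), (1, 0), (1, 3), (2, 0), (2, 3), (3, 0), (3, 3)]
Unfold 3 (reflect across h@4): 16 holes -> [(0, 0), (0, 3), (1, 0), (1, 3), (2, 0), (2, 3), (3, 0), (3, 3), (4, 0), (4, 3), (5, 0), (5, 3), (6, 0), (6, 3), (7, 0), (7, 3)]
Unfold 4 (reflect across v@4): 32 holes -> [(0, 0), (0, 3), (0, 4), (0, 7), (1, 0), (1, 3), (1, 4), (1, 7), (2, 0), (2, 3), (2, 4), (2, 7), (3, 0), (3, 3), (3, 4), (3, 7), (4, 0), (4, 3), (4, 4), (4, 7), (5, 0), (5, 3), (5, 4), (5, 7), (6, 0), (6, 3), (6, 4), (6, 7), (7, 0), (7, 3), (7, 4), (7, 7)]
Unfold 5 (reflect across v@8): 64 holes -> [(0, 0), (0, 3), (0, 4), (0, 7), (0, 8), (0, 11), (0, 12), (0, 15), (1, 0), (1, 3), (1, 4), (1, 7), (1, 8), (1, 11), (1, 12), (1, 15), (2, 0), (2, 3), (2, 4), (2, 7), (2, 8), (2, 11), (2, 12), (2, 15), (3, 0), (3, 3), (3, 4), (3, 7), (3, 8), (3, 11), (3, 12), (3, 15), (4, 0), (4, 3), (4, 4), (4, 7), (4, 8), (4, 11), (4, 12), (4, 15), (5, 0), (5, 3), (5, 4), (5, 7), (5, 8), (5, 11), (5, 12), (5, 15), (6, 0), (6, 3), (6, 4), (6, 7), (6, 8), (6, 11), (6, 12), (6, 15), (7, 0), (7, 3), (7, 4), (7, 7), (7, 8), (7, 11), (7, 12), (7, 15)]
Holes: [(0, 0), (0, 3), (0, 4), (0, 7), (0, 8), (0, 11), (0, 12), (0, 15), (1, 0), (1, 3), (1, 4), (1, 7), (1, 8), (1, 11), (1, 12), (1, 15), (2, 0), (2, 3), (2, 4), (2, 7), (2, 8), (2, 11), (2, 12), (2, 15), (3, 0), (3, 3), (3, 4), (3, 7), (3, 8), (3, 11), (3, 12), (3, 15), (4, 0), (4, 3), (4, 4), (4, 7), (4, 8), (4, 11), (4, 12), (4, 15), (5, 0), (5, 3), (5, 4), (5, 7), (5, 8), (5, 11), (5, 12), (5, 15), (6, 0), (6, 3), (6, 4), (6, 7), (6, 8), (6, 11), (6, 12), (6, 15), (7, 0), (7, 3), (7, 4), (7, 7), (7, 8), (7, 11), (7, 12), (7, 15)]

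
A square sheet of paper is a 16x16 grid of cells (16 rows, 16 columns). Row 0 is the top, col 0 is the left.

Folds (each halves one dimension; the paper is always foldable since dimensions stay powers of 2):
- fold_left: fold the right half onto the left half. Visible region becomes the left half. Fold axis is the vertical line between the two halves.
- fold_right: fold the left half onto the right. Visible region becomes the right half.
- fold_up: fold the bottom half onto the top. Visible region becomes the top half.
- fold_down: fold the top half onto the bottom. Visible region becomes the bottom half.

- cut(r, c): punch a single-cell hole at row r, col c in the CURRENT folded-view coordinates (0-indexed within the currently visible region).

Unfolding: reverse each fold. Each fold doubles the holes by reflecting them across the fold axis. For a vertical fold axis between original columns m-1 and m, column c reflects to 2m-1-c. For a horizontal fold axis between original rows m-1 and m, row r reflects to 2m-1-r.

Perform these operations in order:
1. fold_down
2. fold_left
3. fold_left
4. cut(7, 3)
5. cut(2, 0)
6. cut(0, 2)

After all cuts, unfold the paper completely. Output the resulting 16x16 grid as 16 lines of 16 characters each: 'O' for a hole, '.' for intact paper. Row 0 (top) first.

Op 1 fold_down: fold axis h@8; visible region now rows[8,16) x cols[0,16) = 8x16
Op 2 fold_left: fold axis v@8; visible region now rows[8,16) x cols[0,8) = 8x8
Op 3 fold_left: fold axis v@4; visible region now rows[8,16) x cols[0,4) = 8x4
Op 4 cut(7, 3): punch at orig (15,3); cuts so far [(15, 3)]; region rows[8,16) x cols[0,4) = 8x4
Op 5 cut(2, 0): punch at orig (10,0); cuts so far [(10, 0), (15, 3)]; region rows[8,16) x cols[0,4) = 8x4
Op 6 cut(0, 2): punch at orig (8,2); cuts so far [(8, 2), (10, 0), (15, 3)]; region rows[8,16) x cols[0,4) = 8x4
Unfold 1 (reflect across v@4): 6 holes -> [(8, 2), (8, 5), (10, 0), (10, 7), (15, 3), (15, 4)]
Unfold 2 (reflect across v@8): 12 holes -> [(8, 2), (8, 5), (8, 10), (8, 13), (10, 0), (10, 7), (10, 8), (10, 15), (15, 3), (15, 4), (15, 11), (15, 12)]
Unfold 3 (reflect across h@8): 24 holes -> [(0, 3), (0, 4), (0, 11), (0, 12), (5, 0), (5, 7), (5, 8), (5, 15), (7, 2), (7, 5), (7, 10), (7, 13), (8, 2), (8, 5), (8, 10), (8, 13), (10, 0), (10, 7), (10, 8), (10, 15), (15, 3), (15, 4), (15, 11), (15, 12)]

Answer: ...OO......OO...
................
................
................
................
O......OO......O
................
..O..O....O..O..
..O..O....O..O..
................
O......OO......O
................
................
................
................
...OO......OO...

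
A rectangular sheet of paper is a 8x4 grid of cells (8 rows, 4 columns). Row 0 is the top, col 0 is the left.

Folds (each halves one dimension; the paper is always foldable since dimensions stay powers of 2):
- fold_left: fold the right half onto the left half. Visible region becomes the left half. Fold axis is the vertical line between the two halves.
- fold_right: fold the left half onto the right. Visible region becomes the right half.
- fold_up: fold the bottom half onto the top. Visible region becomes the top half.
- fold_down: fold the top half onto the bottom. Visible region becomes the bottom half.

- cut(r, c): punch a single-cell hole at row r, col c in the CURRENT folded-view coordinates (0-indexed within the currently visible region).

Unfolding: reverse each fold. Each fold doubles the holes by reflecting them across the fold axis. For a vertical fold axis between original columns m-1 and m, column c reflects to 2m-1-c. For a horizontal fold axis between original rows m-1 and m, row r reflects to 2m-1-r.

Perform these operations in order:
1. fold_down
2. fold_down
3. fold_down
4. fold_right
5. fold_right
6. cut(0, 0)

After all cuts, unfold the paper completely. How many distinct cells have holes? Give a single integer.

Answer: 32

Derivation:
Op 1 fold_down: fold axis h@4; visible region now rows[4,8) x cols[0,4) = 4x4
Op 2 fold_down: fold axis h@6; visible region now rows[6,8) x cols[0,4) = 2x4
Op 3 fold_down: fold axis h@7; visible region now rows[7,8) x cols[0,4) = 1x4
Op 4 fold_right: fold axis v@2; visible region now rows[7,8) x cols[2,4) = 1x2
Op 5 fold_right: fold axis v@3; visible region now rows[7,8) x cols[3,4) = 1x1
Op 6 cut(0, 0): punch at orig (7,3); cuts so far [(7, 3)]; region rows[7,8) x cols[3,4) = 1x1
Unfold 1 (reflect across v@3): 2 holes -> [(7, 2), (7, 3)]
Unfold 2 (reflect across v@2): 4 holes -> [(7, 0), (7, 1), (7, 2), (7, 3)]
Unfold 3 (reflect across h@7): 8 holes -> [(6, 0), (6, 1), (6, 2), (6, 3), (7, 0), (7, 1), (7, 2), (7, 3)]
Unfold 4 (reflect across h@6): 16 holes -> [(4, 0), (4, 1), (4, 2), (4, 3), (5, 0), (5, 1), (5, 2), (5, 3), (6, 0), (6, 1), (6, 2), (6, 3), (7, 0), (7, 1), (7, 2), (7, 3)]
Unfold 5 (reflect across h@4): 32 holes -> [(0, 0), (0, 1), (0, 2), (0, 3), (1, 0), (1, 1), (1, 2), (1, 3), (2, 0), (2, 1), (2, 2), (2, 3), (3, 0), (3, 1), (3, 2), (3, 3), (4, 0), (4, 1), (4, 2), (4, 3), (5, 0), (5, 1), (5, 2), (5, 3), (6, 0), (6, 1), (6, 2), (6, 3), (7, 0), (7, 1), (7, 2), (7, 3)]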